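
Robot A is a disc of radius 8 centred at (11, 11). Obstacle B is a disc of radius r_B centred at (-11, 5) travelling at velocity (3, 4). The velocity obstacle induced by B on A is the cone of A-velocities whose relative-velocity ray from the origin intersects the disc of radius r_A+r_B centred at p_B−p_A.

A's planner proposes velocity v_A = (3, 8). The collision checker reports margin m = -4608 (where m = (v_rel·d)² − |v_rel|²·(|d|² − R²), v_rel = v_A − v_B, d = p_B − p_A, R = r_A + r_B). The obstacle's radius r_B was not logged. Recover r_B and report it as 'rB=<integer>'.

m = -4608
d = (-22, -6);  v_rel = (0, 4),  |v_rel|² = 16
v_rel×d = (0)·(-6) − (4)·(-22) = 88
since m = R²·16 − 88²:  R² = (7744 + -4608) / 16 = 196
R = √196 = 14  ⇒  r_B = 14 − 8 = 6

rB=6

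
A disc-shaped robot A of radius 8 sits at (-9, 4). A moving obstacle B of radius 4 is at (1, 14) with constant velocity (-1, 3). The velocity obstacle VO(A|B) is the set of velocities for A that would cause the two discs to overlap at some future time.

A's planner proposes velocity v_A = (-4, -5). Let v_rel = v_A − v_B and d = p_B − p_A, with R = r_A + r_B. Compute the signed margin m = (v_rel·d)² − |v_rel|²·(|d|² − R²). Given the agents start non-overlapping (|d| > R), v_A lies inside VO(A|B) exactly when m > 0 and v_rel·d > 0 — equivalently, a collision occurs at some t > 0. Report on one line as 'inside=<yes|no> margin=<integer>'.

d = (10, 10),  |d|² = 200;  R = 8+4 = 12,  c = 200−12² = 56
v_rel = (-3, -8),  |v_rel|² = 73;  v_rel·d = (-3)·(10) + (-8)·(10) = -110
73·t² + 220·t + 56 = 0  ⇒  m = (-110)² − 73·56 = 8012
m = 8012 > 0,  v_rel·d = -110 < 0  ⇒  outside

inside=no margin=8012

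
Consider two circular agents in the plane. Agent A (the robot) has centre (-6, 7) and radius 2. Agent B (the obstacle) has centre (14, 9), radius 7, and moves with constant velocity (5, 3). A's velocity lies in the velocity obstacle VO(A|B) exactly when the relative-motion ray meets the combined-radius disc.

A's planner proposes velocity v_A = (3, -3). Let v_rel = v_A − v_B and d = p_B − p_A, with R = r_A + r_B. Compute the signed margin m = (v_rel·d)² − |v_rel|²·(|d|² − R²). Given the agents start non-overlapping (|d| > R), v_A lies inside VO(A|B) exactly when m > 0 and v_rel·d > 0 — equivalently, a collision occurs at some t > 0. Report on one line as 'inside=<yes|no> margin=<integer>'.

d = (20, 2),  |d|² = 404;  R = 2+7 = 9,  c = 404−9² = 323
v_rel = (-2, -6),  |v_rel|² = 40;  v_rel·d = (-2)·(20) + (-6)·(2) = -52
40·t² + 104·t + 323 = 0  ⇒  m = (-52)² − 40·323 = -10216
m = -10216 < 0,  v_rel·d = -52 < 0  ⇒  outside

inside=no margin=-10216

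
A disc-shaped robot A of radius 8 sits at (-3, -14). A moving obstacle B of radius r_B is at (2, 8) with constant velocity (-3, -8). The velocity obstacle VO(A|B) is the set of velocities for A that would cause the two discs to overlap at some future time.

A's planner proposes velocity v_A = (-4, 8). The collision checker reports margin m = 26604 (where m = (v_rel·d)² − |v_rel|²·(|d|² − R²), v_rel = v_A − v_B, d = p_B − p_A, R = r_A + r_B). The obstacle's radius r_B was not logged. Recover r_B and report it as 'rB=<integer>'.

m = 26604
d = (5, 22);  v_rel = (-1, 16),  |v_rel|² = 257
v_rel×d = (-1)·(22) − (16)·(5) = -102
since m = R²·257 − (-102)²:  R² = (10404 + 26604) / 257 = 144
R = √144 = 12  ⇒  r_B = 12 − 8 = 4

rB=4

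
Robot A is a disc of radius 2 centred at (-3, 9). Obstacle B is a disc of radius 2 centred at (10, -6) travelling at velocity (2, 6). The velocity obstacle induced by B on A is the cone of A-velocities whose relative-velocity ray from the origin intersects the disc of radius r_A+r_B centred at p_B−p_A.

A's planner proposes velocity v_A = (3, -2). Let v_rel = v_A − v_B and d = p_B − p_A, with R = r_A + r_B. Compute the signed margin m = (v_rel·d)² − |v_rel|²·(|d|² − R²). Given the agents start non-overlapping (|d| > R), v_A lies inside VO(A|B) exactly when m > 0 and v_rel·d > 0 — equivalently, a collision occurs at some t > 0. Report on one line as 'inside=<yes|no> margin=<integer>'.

d = (13, -15),  |d|² = 394;  R = 2+2 = 4,  c = 394−4² = 378
v_rel = (1, -8),  |v_rel|² = 65;  v_rel·d = (1)·(13) + (-8)·(-15) = 133
65·t² − 266·t + 378 = 0  ⇒  m = 133² − 65·378 = -6881
m = -6881 < 0,  v_rel·d = 133 > 0  ⇒  outside

inside=no margin=-6881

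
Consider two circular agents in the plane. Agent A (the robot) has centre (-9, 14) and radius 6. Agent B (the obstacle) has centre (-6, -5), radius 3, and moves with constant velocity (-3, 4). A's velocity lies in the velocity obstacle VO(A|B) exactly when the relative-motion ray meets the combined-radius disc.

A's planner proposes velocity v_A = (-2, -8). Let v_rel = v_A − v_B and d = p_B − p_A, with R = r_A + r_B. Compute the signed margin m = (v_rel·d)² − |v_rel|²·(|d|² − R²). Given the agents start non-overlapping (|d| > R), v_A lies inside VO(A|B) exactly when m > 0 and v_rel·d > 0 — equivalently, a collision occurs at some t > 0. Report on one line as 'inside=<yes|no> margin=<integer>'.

d = (3, -19),  |d|² = 370;  R = 6+3 = 9,  c = 370−9² = 289
v_rel = (1, -12),  |v_rel|² = 145;  v_rel·d = (1)·(3) + (-12)·(-19) = 231
145·t² − 462·t + 289 = 0  ⇒  m = 231² − 145·289 = 11456
m = 11456 > 0,  v_rel·d = 231 > 0  ⇒  inside

inside=yes margin=11456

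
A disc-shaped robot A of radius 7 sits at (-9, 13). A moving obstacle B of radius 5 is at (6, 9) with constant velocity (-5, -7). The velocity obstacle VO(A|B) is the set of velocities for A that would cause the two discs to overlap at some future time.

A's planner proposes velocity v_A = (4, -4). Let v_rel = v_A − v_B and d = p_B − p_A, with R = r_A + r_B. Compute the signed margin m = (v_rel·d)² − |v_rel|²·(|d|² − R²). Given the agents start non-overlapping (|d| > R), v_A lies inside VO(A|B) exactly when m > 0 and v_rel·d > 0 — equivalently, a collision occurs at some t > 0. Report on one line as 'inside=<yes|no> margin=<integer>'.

d = (15, -4),  |d|² = 241;  R = 7+5 = 12,  c = 241−12² = 97
v_rel = (9, 3),  |v_rel|² = 90;  v_rel·d = (9)·(15) + (3)·(-4) = 123
90·t² − 246·t + 97 = 0  ⇒  m = 123² − 90·97 = 6399
m = 6399 > 0,  v_rel·d = 123 > 0  ⇒  inside

inside=yes margin=6399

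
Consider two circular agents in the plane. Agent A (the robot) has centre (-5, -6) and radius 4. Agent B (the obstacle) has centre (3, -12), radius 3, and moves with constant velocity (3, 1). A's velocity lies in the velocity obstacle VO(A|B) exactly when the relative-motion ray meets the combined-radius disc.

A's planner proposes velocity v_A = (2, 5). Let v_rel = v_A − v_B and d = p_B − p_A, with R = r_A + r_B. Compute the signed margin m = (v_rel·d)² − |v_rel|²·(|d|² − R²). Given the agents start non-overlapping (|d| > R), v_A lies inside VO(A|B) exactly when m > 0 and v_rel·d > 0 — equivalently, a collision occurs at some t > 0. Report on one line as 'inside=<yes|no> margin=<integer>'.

d = (8, -6),  |d|² = 100;  R = 4+3 = 7,  c = 100−7² = 51
v_rel = (-1, 4),  |v_rel|² = 17;  v_rel·d = (-1)·(8) + (4)·(-6) = -32
17·t² + 64·t + 51 = 0  ⇒  m = (-32)² − 17·51 = 157
m = 157 > 0,  v_rel·d = -32 < 0  ⇒  outside

inside=no margin=157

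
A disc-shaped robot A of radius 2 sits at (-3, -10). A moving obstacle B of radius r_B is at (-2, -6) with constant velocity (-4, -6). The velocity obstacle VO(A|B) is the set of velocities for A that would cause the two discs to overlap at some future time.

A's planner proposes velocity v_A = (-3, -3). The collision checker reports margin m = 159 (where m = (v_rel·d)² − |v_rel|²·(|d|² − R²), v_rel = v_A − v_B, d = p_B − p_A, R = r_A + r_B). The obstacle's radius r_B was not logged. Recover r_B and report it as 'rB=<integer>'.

m = 159
d = (1, 4);  v_rel = (1, 3),  |v_rel|² = 10
v_rel×d = (1)·(4) − (3)·(1) = 1
since m = R²·10 − 1²:  R² = (1 + 159) / 10 = 16
R = √16 = 4  ⇒  r_B = 4 − 2 = 2

rB=2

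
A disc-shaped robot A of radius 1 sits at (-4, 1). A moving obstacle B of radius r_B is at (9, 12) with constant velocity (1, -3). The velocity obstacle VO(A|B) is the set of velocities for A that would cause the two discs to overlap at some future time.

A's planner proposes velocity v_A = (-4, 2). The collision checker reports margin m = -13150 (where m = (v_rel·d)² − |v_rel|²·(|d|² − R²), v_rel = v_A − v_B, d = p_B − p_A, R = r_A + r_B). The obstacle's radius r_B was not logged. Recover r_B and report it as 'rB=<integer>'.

m = -13150
d = (13, 11);  v_rel = (-5, 5),  |v_rel|² = 50
v_rel×d = (-5)·(11) − (5)·(13) = -120
since m = R²·50 − (-120)²:  R² = (14400 + -13150) / 50 = 25
R = √25 = 5  ⇒  r_B = 5 − 1 = 4

rB=4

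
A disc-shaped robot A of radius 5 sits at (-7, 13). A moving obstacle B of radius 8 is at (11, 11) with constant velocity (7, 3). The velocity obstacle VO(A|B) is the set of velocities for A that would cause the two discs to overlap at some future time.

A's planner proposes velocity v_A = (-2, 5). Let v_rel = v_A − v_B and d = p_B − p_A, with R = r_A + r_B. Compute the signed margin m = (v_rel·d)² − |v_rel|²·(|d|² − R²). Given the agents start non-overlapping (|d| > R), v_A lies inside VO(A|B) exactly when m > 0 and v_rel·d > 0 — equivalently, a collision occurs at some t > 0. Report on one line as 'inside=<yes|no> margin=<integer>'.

d = (18, -2),  |d|² = 328;  R = 5+8 = 13,  c = 328−13² = 159
v_rel = (-9, 2),  |v_rel|² = 85;  v_rel·d = (-9)·(18) + (2)·(-2) = -166
85·t² + 332·t + 159 = 0  ⇒  m = (-166)² − 85·159 = 14041
m = 14041 > 0,  v_rel·d = -166 < 0  ⇒  outside

inside=no margin=14041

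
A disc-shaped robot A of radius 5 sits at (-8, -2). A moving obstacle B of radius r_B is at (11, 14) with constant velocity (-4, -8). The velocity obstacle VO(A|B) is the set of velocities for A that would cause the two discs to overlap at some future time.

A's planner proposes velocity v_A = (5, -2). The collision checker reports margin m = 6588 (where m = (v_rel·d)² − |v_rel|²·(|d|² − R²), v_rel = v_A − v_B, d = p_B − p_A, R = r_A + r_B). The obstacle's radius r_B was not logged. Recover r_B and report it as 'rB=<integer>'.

m = 6588
d = (19, 16);  v_rel = (9, 6),  |v_rel|² = 117
v_rel×d = (9)·(16) − (6)·(19) = 30
since m = R²·117 − 30²:  R² = (900 + 6588) / 117 = 64
R = √64 = 8  ⇒  r_B = 8 − 5 = 3

rB=3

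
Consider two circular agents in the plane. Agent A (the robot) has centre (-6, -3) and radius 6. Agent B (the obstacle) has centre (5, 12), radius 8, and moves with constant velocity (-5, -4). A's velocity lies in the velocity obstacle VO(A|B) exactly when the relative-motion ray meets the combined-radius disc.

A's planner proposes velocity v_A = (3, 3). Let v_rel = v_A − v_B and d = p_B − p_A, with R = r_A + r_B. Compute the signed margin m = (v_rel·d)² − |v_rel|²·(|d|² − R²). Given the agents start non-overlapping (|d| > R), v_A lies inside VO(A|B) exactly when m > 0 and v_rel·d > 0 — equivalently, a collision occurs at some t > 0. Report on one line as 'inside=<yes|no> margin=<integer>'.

d = (11, 15),  |d|² = 346;  R = 6+8 = 14,  c = 346−14² = 150
v_rel = (8, 7),  |v_rel|² = 113;  v_rel·d = (8)·(11) + (7)·(15) = 193
113·t² − 386·t + 150 = 0  ⇒  m = 193² − 113·150 = 20299
m = 20299 > 0,  v_rel·d = 193 > 0  ⇒  inside

inside=yes margin=20299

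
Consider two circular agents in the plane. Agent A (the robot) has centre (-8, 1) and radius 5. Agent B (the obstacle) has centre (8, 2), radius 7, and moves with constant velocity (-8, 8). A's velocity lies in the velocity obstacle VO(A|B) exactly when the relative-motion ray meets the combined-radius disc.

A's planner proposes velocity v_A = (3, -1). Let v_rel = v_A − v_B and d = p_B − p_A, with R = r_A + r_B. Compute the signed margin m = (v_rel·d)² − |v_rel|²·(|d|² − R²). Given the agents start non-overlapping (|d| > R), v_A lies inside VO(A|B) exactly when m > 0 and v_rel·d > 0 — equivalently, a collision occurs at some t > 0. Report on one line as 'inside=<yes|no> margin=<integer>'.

d = (16, 1),  |d|² = 257;  R = 5+7 = 12,  c = 257−12² = 113
v_rel = (11, -9),  |v_rel|² = 202;  v_rel·d = (11)·(16) + (-9)·(1) = 167
202·t² − 334·t + 113 = 0  ⇒  m = 167² − 202·113 = 5063
m = 5063 > 0,  v_rel·d = 167 > 0  ⇒  inside

inside=yes margin=5063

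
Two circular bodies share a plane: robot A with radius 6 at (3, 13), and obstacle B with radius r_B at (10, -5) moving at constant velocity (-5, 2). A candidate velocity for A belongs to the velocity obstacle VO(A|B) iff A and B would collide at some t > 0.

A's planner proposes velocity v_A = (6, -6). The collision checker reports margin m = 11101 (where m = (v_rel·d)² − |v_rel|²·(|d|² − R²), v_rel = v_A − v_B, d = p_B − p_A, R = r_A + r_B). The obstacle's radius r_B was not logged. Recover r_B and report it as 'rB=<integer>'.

m = 11101
d = (7, -18);  v_rel = (11, -8),  |v_rel|² = 185
v_rel×d = (11)·(-18) − (-8)·(7) = -142
since m = R²·185 − (-142)²:  R² = (20164 + 11101) / 185 = 169
R = √169 = 13  ⇒  r_B = 13 − 6 = 7

rB=7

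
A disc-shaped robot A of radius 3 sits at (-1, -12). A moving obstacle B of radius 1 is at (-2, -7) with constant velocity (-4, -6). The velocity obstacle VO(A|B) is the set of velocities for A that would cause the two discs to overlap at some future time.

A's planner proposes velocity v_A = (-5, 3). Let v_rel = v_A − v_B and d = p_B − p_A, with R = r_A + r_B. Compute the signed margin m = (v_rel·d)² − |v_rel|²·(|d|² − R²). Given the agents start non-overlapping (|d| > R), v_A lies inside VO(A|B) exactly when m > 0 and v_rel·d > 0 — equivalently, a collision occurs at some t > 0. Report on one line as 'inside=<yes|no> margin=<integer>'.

d = (-1, 5),  |d|² = 26;  R = 3+1 = 4,  c = 26−4² = 10
v_rel = (-1, 9),  |v_rel|² = 82;  v_rel·d = (-1)·(-1) + (9)·(5) = 46
82·t² − 92·t + 10 = 0  ⇒  m = 46² − 82·10 = 1296
m = 1296 > 0,  v_rel·d = 46 > 0  ⇒  inside

inside=yes margin=1296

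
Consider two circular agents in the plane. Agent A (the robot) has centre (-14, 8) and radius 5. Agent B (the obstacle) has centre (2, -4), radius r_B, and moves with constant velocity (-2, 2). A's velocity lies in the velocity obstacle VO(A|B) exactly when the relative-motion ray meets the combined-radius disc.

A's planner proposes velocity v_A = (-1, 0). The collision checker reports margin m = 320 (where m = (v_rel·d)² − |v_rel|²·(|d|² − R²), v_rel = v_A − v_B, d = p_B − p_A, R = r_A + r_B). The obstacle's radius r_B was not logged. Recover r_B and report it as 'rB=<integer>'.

m = 320
d = (16, -12);  v_rel = (1, -2),  |v_rel|² = 5
v_rel×d = (1)·(-12) − (-2)·(16) = 20
since m = R²·5 − 20²:  R² = (400 + 320) / 5 = 144
R = √144 = 12  ⇒  r_B = 12 − 5 = 7

rB=7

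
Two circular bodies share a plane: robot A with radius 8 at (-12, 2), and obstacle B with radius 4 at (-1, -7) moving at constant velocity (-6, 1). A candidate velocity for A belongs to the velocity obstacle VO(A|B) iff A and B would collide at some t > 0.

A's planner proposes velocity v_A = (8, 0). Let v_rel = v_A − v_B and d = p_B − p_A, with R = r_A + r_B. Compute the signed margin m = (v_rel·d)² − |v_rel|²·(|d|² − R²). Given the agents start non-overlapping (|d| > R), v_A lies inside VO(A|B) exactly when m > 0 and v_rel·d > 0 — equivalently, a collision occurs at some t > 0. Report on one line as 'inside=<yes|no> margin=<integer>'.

d = (11, -9),  |d|² = 202;  R = 8+4 = 12,  c = 202−12² = 58
v_rel = (14, -1),  |v_rel|² = 197;  v_rel·d = (14)·(11) + (-1)·(-9) = 163
197·t² − 326·t + 58 = 0  ⇒  m = 163² − 197·58 = 15143
m = 15143 > 0,  v_rel·d = 163 > 0  ⇒  inside

inside=yes margin=15143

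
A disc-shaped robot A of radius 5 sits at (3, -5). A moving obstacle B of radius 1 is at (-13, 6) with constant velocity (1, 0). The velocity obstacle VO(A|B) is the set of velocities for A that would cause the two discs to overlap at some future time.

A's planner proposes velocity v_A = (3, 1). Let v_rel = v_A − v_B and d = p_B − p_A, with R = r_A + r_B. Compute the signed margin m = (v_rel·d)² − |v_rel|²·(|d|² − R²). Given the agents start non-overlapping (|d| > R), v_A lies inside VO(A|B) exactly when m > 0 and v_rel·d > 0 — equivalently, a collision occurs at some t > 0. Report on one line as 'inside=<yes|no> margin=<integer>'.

d = (-16, 11),  |d|² = 377;  R = 5+1 = 6,  c = 377−6² = 341
v_rel = (2, 1),  |v_rel|² = 5;  v_rel·d = (2)·(-16) + (1)·(11) = -21
5·t² + 42·t + 341 = 0  ⇒  m = (-21)² − 5·341 = -1264
m = -1264 < 0,  v_rel·d = -21 < 0  ⇒  outside

inside=no margin=-1264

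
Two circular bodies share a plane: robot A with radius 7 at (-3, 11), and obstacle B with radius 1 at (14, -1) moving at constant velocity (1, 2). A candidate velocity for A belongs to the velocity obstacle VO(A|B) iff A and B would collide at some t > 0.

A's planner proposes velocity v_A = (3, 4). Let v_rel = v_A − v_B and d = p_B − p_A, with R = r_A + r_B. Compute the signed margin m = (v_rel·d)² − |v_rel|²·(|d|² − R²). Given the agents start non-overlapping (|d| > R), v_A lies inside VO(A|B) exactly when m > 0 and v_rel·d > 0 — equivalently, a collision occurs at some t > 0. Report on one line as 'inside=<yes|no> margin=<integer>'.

d = (17, -12),  |d|² = 433;  R = 7+1 = 8,  c = 433−8² = 369
v_rel = (2, 2),  |v_rel|² = 8;  v_rel·d = (2)·(17) + (2)·(-12) = 10
8·t² − 20·t + 369 = 0  ⇒  m = 10² − 8·369 = -2852
m = -2852 < 0,  v_rel·d = 10 > 0  ⇒  outside

inside=no margin=-2852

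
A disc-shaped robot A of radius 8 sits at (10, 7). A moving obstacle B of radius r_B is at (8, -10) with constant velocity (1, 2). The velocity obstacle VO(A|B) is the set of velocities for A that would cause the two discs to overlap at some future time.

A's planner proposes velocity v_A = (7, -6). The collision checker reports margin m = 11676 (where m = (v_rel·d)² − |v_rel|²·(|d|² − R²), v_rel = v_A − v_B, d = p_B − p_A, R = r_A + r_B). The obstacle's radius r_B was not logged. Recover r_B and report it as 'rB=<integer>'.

m = 11676
d = (-2, -17);  v_rel = (6, -8),  |v_rel|² = 100
v_rel×d = (6)·(-17) − (-8)·(-2) = -118
since m = R²·100 − (-118)²:  R² = (13924 + 11676) / 100 = 256
R = √256 = 16  ⇒  r_B = 16 − 8 = 8

rB=8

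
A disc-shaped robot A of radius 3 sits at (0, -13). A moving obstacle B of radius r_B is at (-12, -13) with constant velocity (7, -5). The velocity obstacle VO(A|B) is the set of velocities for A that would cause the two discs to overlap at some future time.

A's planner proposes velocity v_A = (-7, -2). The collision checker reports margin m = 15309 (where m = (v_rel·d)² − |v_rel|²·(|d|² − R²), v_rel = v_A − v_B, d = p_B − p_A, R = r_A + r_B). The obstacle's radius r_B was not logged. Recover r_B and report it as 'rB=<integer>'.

m = 15309
d = (-12, 0);  v_rel = (-14, 3),  |v_rel|² = 205
v_rel×d = (-14)·(0) − (3)·(-12) = 36
since m = R²·205 − 36²:  R² = (1296 + 15309) / 205 = 81
R = √81 = 9  ⇒  r_B = 9 − 3 = 6

rB=6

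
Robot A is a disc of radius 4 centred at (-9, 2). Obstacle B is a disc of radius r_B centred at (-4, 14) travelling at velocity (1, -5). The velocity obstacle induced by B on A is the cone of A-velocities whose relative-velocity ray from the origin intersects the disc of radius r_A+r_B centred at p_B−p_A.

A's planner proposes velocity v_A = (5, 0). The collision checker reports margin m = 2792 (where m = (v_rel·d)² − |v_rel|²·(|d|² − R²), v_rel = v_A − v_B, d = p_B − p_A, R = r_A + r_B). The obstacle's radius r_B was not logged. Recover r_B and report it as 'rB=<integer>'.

m = 2792
d = (5, 12);  v_rel = (4, 5),  |v_rel|² = 41
v_rel×d = (4)·(12) − (5)·(5) = 23
since m = R²·41 − 23²:  R² = (529 + 2792) / 41 = 81
R = √81 = 9  ⇒  r_B = 9 − 4 = 5

rB=5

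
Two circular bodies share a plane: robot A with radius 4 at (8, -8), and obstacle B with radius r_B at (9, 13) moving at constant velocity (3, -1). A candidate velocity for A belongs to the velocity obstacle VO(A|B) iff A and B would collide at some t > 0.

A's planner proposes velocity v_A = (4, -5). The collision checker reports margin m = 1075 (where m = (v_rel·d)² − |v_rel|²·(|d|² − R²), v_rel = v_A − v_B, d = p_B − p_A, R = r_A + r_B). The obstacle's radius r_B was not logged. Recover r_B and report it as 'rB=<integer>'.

m = 1075
d = (1, 21);  v_rel = (1, -4),  |v_rel|² = 17
v_rel×d = (1)·(21) − (-4)·(1) = 25
since m = R²·17 − 25²:  R² = (625 + 1075) / 17 = 100
R = √100 = 10  ⇒  r_B = 10 − 4 = 6

rB=6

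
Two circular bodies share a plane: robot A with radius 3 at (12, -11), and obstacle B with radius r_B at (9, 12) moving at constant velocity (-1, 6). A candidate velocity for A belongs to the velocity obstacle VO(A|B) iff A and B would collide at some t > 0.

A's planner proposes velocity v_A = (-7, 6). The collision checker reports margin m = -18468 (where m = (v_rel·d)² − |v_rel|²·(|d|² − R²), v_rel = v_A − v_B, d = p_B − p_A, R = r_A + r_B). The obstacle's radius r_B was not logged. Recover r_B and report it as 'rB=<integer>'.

m = -18468
d = (-3, 23);  v_rel = (-6, 0),  |v_rel|² = 36
v_rel×d = (-6)·(23) − (0)·(-3) = -138
since m = R²·36 − (-138)²:  R² = (19044 + -18468) / 36 = 16
R = √16 = 4  ⇒  r_B = 4 − 3 = 1

rB=1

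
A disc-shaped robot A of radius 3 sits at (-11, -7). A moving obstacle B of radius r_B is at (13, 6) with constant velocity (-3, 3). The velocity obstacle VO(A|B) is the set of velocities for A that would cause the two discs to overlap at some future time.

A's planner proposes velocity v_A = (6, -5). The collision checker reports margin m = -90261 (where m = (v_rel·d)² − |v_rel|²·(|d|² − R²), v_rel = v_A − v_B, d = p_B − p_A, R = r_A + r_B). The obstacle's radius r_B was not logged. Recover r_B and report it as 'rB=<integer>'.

m = -90261
d = (24, 13);  v_rel = (9, -8),  |v_rel|² = 145
v_rel×d = (9)·(13) − (-8)·(24) = 309
since m = R²·145 − 309²:  R² = (95481 + -90261) / 145 = 36
R = √36 = 6  ⇒  r_B = 6 − 3 = 3

rB=3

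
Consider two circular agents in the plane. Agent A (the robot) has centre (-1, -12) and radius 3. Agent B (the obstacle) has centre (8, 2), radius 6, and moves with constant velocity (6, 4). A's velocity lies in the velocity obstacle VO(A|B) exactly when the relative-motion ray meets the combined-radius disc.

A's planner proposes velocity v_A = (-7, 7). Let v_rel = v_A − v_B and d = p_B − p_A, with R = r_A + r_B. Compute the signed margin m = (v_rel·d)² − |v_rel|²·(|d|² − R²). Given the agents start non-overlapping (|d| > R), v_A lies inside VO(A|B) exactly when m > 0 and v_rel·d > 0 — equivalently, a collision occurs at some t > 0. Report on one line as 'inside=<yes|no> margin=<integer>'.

d = (9, 14),  |d|² = 277;  R = 3+6 = 9,  c = 277−9² = 196
v_rel = (-13, 3),  |v_rel|² = 178;  v_rel·d = (-13)·(9) + (3)·(14) = -75
178·t² + 150·t + 196 = 0  ⇒  m = (-75)² − 178·196 = -29263
m = -29263 < 0,  v_rel·d = -75 < 0  ⇒  outside

inside=no margin=-29263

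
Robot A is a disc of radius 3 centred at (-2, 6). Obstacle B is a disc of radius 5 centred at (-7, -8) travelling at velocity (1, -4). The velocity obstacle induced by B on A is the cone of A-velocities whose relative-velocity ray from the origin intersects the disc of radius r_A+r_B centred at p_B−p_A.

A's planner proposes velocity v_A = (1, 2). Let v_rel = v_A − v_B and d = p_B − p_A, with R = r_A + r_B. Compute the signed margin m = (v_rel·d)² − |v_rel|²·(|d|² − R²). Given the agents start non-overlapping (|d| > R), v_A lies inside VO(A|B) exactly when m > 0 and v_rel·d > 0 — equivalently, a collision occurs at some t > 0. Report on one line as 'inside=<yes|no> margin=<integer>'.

d = (-5, -14),  |d|² = 221;  R = 3+5 = 8,  c = 221−8² = 157
v_rel = (0, 6),  |v_rel|² = 36;  v_rel·d = (0)·(-5) + (6)·(-14) = -84
36·t² + 168·t + 157 = 0  ⇒  m = (-84)² − 36·157 = 1404
m = 1404 > 0,  v_rel·d = -84 < 0  ⇒  outside

inside=no margin=1404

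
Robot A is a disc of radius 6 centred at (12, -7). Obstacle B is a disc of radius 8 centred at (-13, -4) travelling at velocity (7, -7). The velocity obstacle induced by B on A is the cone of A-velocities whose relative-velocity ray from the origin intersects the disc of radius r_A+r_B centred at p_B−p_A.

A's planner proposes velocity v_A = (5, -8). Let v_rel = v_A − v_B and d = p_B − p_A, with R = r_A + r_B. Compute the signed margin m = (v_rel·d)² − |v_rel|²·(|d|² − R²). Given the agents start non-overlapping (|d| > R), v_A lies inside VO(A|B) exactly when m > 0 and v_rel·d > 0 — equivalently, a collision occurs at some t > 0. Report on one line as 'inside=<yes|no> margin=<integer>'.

d = (-25, 3),  |d|² = 634;  R = 6+8 = 14,  c = 634−14² = 438
v_rel = (-2, -1),  |v_rel|² = 5;  v_rel·d = (-2)·(-25) + (-1)·(3) = 47
5·t² − 94·t + 438 = 0  ⇒  m = 47² − 5·438 = 19
m = 19 > 0,  v_rel·d = 47 > 0  ⇒  inside

inside=yes margin=19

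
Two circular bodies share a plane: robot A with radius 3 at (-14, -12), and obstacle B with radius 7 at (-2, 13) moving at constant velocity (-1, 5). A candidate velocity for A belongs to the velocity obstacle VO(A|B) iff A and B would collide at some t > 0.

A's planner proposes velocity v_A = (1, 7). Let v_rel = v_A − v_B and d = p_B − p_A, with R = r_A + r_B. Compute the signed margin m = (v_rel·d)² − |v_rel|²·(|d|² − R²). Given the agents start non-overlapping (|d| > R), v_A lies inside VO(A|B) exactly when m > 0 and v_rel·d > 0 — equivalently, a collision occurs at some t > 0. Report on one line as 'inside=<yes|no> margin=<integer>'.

d = (12, 25),  |d|² = 769;  R = 3+7 = 10,  c = 769−10² = 669
v_rel = (2, 2),  |v_rel|² = 8;  v_rel·d = (2)·(12) + (2)·(25) = 74
8·t² − 148·t + 669 = 0  ⇒  m = 74² − 8·669 = 124
m = 124 > 0,  v_rel·d = 74 > 0  ⇒  inside

inside=yes margin=124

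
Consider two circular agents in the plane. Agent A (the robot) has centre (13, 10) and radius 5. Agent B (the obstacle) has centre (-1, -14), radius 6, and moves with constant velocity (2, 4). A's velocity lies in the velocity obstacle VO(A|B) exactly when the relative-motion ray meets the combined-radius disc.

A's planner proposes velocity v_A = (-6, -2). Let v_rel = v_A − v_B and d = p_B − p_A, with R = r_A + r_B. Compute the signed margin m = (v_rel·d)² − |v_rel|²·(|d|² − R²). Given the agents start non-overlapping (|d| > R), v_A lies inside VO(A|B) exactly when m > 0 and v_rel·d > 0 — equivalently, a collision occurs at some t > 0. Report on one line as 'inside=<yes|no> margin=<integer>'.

d = (-14, -24),  |d|² = 772;  R = 5+6 = 11,  c = 772−11² = 651
v_rel = (-8, -6),  |v_rel|² = 100;  v_rel·d = (-8)·(-14) + (-6)·(-24) = 256
100·t² − 512·t + 651 = 0  ⇒  m = 256² − 100·651 = 436
m = 436 > 0,  v_rel·d = 256 > 0  ⇒  inside

inside=yes margin=436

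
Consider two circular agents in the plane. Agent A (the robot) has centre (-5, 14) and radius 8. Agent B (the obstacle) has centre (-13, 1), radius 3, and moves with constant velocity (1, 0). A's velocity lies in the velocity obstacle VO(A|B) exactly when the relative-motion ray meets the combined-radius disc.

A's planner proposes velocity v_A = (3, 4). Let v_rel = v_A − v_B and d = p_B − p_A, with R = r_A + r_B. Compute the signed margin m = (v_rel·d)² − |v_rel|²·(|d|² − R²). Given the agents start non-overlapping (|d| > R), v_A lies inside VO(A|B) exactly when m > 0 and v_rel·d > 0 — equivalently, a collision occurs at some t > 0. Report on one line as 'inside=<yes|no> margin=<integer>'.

d = (-8, -13),  |d|² = 233;  R = 8+3 = 11,  c = 233−11² = 112
v_rel = (2, 4),  |v_rel|² = 20;  v_rel·d = (2)·(-8) + (4)·(-13) = -68
20·t² + 136·t + 112 = 0  ⇒  m = (-68)² − 20·112 = 2384
m = 2384 > 0,  v_rel·d = -68 < 0  ⇒  outside

inside=no margin=2384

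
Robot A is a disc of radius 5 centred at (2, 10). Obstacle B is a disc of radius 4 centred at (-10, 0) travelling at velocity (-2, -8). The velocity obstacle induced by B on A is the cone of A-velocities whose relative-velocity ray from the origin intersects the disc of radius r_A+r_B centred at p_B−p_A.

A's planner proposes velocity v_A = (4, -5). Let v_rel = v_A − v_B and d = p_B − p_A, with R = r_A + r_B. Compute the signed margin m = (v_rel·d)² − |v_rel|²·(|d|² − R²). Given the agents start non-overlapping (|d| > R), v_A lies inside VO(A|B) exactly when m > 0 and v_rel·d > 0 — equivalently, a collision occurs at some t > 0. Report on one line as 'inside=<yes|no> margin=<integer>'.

d = (-12, -10),  |d|² = 244;  R = 5+4 = 9,  c = 244−9² = 163
v_rel = (6, 3),  |v_rel|² = 45;  v_rel·d = (6)·(-12) + (3)·(-10) = -102
45·t² + 204·t + 163 = 0  ⇒  m = (-102)² − 45·163 = 3069
m = 3069 > 0,  v_rel·d = -102 < 0  ⇒  outside

inside=no margin=3069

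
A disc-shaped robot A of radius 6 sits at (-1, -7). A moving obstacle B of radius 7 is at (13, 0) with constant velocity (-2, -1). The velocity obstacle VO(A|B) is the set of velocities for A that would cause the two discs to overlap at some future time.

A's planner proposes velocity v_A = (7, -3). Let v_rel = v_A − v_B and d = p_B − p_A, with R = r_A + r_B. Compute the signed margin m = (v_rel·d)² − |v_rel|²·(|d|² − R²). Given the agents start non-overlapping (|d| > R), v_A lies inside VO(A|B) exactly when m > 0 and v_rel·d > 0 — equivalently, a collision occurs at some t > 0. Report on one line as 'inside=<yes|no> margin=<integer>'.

d = (14, 7),  |d|² = 245;  R = 6+7 = 13,  c = 245−13² = 76
v_rel = (9, -2),  |v_rel|² = 85;  v_rel·d = (9)·(14) + (-2)·(7) = 112
85·t² − 224·t + 76 = 0  ⇒  m = 112² − 85·76 = 6084
m = 6084 > 0,  v_rel·d = 112 > 0  ⇒  inside

inside=yes margin=6084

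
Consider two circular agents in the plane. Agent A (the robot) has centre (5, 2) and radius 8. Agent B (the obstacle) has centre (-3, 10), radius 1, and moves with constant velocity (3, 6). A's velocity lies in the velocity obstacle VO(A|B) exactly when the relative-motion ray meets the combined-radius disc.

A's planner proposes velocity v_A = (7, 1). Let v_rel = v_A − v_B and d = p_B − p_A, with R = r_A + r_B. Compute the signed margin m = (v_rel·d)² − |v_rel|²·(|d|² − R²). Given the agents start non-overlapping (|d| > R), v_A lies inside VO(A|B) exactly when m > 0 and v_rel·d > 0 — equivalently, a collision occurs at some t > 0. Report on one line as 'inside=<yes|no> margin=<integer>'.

d = (-8, 8),  |d|² = 128;  R = 8+1 = 9,  c = 128−9² = 47
v_rel = (4, -5),  |v_rel|² = 41;  v_rel·d = (4)·(-8) + (-5)·(8) = -72
41·t² + 144·t + 47 = 0  ⇒  m = (-72)² − 41·47 = 3257
m = 3257 > 0,  v_rel·d = -72 < 0  ⇒  outside

inside=no margin=3257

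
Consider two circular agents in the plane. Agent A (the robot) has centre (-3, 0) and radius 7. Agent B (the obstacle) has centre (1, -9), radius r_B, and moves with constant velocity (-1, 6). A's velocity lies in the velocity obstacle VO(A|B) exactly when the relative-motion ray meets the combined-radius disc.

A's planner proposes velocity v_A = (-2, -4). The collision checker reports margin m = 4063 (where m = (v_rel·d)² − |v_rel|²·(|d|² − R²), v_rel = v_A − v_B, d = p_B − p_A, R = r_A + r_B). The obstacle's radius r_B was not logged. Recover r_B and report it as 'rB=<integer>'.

m = 4063
d = (4, -9);  v_rel = (-1, -10),  |v_rel|² = 101
v_rel×d = (-1)·(-9) − (-10)·(4) = 49
since m = R²·101 − 49²:  R² = (2401 + 4063) / 101 = 64
R = √64 = 8  ⇒  r_B = 8 − 7 = 1

rB=1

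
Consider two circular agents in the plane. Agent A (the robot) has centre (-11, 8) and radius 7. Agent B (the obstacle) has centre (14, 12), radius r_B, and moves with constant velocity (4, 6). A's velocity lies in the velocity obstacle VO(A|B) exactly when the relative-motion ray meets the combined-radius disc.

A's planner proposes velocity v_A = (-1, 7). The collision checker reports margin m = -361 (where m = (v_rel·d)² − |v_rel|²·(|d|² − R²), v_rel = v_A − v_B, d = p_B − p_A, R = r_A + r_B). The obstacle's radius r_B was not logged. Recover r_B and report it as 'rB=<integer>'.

m = -361
d = (25, 4);  v_rel = (-5, 1),  |v_rel|² = 26
v_rel×d = (-5)·(4) − (1)·(25) = -45
since m = R²·26 − (-45)²:  R² = (2025 + -361) / 26 = 64
R = √64 = 8  ⇒  r_B = 8 − 7 = 1

rB=1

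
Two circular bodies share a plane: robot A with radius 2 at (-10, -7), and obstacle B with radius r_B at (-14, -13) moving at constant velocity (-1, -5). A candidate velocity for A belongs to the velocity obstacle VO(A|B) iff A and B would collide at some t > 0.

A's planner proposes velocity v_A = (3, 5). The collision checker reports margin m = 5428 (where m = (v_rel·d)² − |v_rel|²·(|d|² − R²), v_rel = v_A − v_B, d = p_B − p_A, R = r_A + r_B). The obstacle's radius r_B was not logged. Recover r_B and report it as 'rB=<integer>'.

m = 5428
d = (-4, -6);  v_rel = (4, 10),  |v_rel|² = 116
v_rel×d = (4)·(-6) − (10)·(-4) = 16
since m = R²·116 − 16²:  R² = (256 + 5428) / 116 = 49
R = √49 = 7  ⇒  r_B = 7 − 2 = 5

rB=5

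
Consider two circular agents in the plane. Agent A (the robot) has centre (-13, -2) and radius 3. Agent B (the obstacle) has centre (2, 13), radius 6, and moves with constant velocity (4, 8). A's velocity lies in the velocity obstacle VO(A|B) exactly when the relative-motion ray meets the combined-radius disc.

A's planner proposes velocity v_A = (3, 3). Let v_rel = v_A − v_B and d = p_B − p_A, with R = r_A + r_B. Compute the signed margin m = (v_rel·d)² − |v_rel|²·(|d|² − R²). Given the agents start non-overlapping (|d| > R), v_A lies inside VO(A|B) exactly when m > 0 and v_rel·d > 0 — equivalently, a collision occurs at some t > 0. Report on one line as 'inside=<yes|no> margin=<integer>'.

d = (15, 15),  |d|² = 450;  R = 3+6 = 9,  c = 450−9² = 369
v_rel = (-1, -5),  |v_rel|² = 26;  v_rel·d = (-1)·(15) + (-5)·(15) = -90
26·t² + 180·t + 369 = 0  ⇒  m = (-90)² − 26·369 = -1494
m = -1494 < 0,  v_rel·d = -90 < 0  ⇒  outside

inside=no margin=-1494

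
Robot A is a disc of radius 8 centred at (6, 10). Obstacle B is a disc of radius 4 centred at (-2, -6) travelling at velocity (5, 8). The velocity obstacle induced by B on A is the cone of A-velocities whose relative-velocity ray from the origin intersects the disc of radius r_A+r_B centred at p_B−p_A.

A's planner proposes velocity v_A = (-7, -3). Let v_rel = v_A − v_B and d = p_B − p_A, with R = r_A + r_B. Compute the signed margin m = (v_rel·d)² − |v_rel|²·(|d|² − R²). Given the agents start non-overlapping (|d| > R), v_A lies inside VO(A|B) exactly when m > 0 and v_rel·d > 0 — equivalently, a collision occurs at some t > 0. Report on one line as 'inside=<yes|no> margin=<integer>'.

d = (-8, -16),  |d|² = 320;  R = 8+4 = 12,  c = 320−12² = 176
v_rel = (-12, -11),  |v_rel|² = 265;  v_rel·d = (-12)·(-8) + (-11)·(-16) = 272
265·t² − 544·t + 176 = 0  ⇒  m = 272² − 265·176 = 27344
m = 27344 > 0,  v_rel·d = 272 > 0  ⇒  inside

inside=yes margin=27344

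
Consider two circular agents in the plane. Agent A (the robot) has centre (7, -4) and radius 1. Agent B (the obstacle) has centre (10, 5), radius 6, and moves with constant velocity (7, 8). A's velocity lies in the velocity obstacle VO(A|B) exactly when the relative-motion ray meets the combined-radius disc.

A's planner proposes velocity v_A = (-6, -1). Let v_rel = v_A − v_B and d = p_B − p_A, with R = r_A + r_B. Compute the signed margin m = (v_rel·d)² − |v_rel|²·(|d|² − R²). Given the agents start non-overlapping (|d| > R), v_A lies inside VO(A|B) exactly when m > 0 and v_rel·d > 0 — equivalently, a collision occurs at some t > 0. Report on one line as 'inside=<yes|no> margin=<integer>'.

d = (3, 9),  |d|² = 90;  R = 1+6 = 7,  c = 90−7² = 41
v_rel = (-13, -9),  |v_rel|² = 250;  v_rel·d = (-13)·(3) + (-9)·(9) = -120
250·t² + 240·t + 41 = 0  ⇒  m = (-120)² − 250·41 = 4150
m = 4150 > 0,  v_rel·d = -120 < 0  ⇒  outside

inside=no margin=4150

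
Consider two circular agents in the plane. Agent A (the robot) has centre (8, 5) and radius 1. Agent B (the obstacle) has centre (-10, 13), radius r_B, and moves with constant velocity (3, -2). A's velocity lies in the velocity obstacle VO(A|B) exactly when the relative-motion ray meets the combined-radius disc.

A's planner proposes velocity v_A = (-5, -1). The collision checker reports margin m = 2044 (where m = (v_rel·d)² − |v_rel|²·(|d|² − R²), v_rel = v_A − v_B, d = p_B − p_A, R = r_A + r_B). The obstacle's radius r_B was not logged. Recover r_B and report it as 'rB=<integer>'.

m = 2044
d = (-18, 8);  v_rel = (-8, 1),  |v_rel|² = 65
v_rel×d = (-8)·(8) − (1)·(-18) = -46
since m = R²·65 − (-46)²:  R² = (2116 + 2044) / 65 = 64
R = √64 = 8  ⇒  r_B = 8 − 1 = 7

rB=7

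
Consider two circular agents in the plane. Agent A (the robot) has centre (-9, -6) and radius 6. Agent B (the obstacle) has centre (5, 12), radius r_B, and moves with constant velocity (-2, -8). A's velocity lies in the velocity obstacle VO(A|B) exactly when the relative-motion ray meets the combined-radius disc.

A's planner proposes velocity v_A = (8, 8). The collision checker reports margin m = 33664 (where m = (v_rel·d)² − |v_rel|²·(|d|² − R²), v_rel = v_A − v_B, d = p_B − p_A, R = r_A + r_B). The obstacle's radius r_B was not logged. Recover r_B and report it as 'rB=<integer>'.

m = 33664
d = (14, 18);  v_rel = (10, 16),  |v_rel|² = 356
v_rel×d = (10)·(18) − (16)·(14) = -44
since m = R²·356 − (-44)²:  R² = (1936 + 33664) / 356 = 100
R = √100 = 10  ⇒  r_B = 10 − 6 = 4

rB=4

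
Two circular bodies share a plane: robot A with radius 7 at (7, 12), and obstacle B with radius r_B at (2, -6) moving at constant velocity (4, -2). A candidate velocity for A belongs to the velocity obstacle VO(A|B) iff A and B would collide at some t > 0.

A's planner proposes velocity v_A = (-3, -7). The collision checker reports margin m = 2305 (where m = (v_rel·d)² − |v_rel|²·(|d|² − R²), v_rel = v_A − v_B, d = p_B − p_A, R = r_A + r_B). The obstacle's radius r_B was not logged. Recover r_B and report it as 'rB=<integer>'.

m = 2305
d = (-5, -18);  v_rel = (-7, -5),  |v_rel|² = 74
v_rel×d = (-7)·(-18) − (-5)·(-5) = 101
since m = R²·74 − 101²:  R² = (10201 + 2305) / 74 = 169
R = √169 = 13  ⇒  r_B = 13 − 7 = 6

rB=6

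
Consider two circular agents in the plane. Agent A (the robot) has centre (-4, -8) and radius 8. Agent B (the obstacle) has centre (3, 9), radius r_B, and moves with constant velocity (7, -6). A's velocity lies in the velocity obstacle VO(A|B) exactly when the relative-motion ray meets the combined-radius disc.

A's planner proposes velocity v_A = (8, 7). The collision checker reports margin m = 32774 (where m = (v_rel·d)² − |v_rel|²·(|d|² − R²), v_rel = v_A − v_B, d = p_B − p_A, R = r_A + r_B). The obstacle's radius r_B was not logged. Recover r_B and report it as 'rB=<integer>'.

m = 32774
d = (7, 17);  v_rel = (1, 13),  |v_rel|² = 170
v_rel×d = (1)·(17) − (13)·(7) = -74
since m = R²·170 − (-74)²:  R² = (5476 + 32774) / 170 = 225
R = √225 = 15  ⇒  r_B = 15 − 8 = 7

rB=7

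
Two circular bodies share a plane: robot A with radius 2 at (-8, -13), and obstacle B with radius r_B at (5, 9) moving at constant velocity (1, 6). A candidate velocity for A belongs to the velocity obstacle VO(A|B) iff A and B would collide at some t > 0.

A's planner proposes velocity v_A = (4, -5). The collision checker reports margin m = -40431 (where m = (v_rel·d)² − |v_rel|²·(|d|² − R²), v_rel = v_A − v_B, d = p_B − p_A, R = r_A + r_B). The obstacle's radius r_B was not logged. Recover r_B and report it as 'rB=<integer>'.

m = -40431
d = (13, 22);  v_rel = (3, -11),  |v_rel|² = 130
v_rel×d = (3)·(22) − (-11)·(13) = 209
since m = R²·130 − 209²:  R² = (43681 + -40431) / 130 = 25
R = √25 = 5  ⇒  r_B = 5 − 2 = 3

rB=3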